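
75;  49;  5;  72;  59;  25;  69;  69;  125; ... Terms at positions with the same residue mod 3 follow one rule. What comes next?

Taking every 3rd term gives 3 separate tracks.
Stream A = 75, 72, 69: linear: a_n = 78 − 3·n.
Stream B = 49, 59, 69: linear: a_n = 39 + 10·n.
Stream C = 5, 25, 125: successive powers of 5.
Term 10 comes from stream A (its 4th entry): 66.

66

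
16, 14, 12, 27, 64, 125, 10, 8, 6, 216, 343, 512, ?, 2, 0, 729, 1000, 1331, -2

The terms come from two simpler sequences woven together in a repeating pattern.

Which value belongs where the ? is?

Reading positions in blocks of 6 reveals the pattern AAABBB — 2 tracks woven together.
Subsequence A: 16, 14, 12, 10, 8, 6, ?, 2, 0, -2 — arithmetic with common difference −2.
Subsequence B: 27, 64, 125, 216, 343, 512, 729, 1000, 1331 — the cubes 3³, 4³, 5³, ….
The gap is subsequence A's term 7; the rule gives 4.

4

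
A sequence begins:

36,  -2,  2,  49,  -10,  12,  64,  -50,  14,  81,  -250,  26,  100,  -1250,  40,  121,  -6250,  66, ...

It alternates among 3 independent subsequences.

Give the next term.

Split by position mod 3 into 3 tracks.
Stream A: 36, 49, 64, 81, 100, 121. Consecutive squares n² from n = 6.
Stream B: -2, -10, -50, -250, -1250, -6250. Geometric with ratio 5.
Stream C: 2, 12, 14, 26, 40, 66. Fibonacci-style (each term is the sum of the two before it).
Position 19 → stream A, term 7 = 144.

144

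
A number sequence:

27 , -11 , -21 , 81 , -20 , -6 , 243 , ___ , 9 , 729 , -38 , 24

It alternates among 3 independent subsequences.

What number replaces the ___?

Split by position mod 3: positions 1, 4, 7, … form one track, and each other residue class forms its own.
Stream A: 27, 81, 243, 729 — powers of 3.
Stream B: -11, -20, ?, -38 — linear: a_n = -2 − 9·n.
Stream C: -21, -6, 9, 24 — linear: a_n = -36 + 15·n.
Filling stream B at index 3 by its rule yields -29.

-29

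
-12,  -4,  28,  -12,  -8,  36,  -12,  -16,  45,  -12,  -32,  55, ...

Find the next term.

Read the sequence 3 terms at a time; column i is its own pattern.
Track A is -12, -12, -12, -12, which is always -12.
Track B is -4, -8, -16, -32, which is multiplying by 2 each time.
Track C is 28, 36, 45, 55, which is triangular numbers n(n+1)/2 for n = 7, 8, ….
Term 13 comes from track A (its 5th entry): -12.

-12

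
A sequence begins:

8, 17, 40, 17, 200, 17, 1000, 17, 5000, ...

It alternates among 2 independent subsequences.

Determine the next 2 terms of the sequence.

17, 25000

The terms cycle through 2 interleaved subsequences.
Track A: 8, 40, 200, 1000, 5000 — geometric, ×5 each step.
Track B: 17, 17, 17, 17 — the constant sequence 17.
Position 10 falls in track B as its term 5, giving 17.
Term 11 comes from track A (its 6th entry): 25000.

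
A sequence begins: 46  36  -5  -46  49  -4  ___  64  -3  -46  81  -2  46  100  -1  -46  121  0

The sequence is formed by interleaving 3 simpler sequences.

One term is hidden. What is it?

46

Read the sequence 3 terms at a time; column i is its own pattern.
Track A = 46, -46, ?, -46, 46, -46: the oscillation 46·(−1)^(n+1).
Track B = 36, 49, 64, 81, 100, 121: the squares 6², 7², 8², ….
Track C = -5, -4, -3, -2, -1, 0: arithmetic with common difference +1.
Filling track A at index 3 by its rule yields 46.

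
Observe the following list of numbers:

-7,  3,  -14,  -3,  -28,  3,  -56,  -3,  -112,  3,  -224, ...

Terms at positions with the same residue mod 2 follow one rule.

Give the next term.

The terms cycle through 2 interleaved subsequences.
Track A: -7, -14, -28, -56, -112, -224 (geometric with ratio 2).
Track B: 3, -3, 3, -3, 3 (oscillating between 3 and -3).
The 12th slot belongs to track B; its 6th term is -3.

-3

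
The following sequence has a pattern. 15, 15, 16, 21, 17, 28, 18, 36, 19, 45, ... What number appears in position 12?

55

Taking every 2nd term gives 2 separate tracks.
Subsequence A: 15, 16, 17, 18, 19 (linear: a_n = 14 + n).
Subsequence B: 15, 21, 28, 36, 45 (triangular numbers starting at T_5).
Position 12 falls in subsequence B as its term 6, giving 55.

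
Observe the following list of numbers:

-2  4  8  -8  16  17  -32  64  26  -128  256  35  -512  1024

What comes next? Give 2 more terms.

44, -2048

The slot pattern repeats as AAB (period 3), so there are 2 interleaved tracks.
Track A: -2, 4, -8, 16, -32, 64, -128, 256, -512, 1024 (a geometric progression (common ratio -2)).
Track B: 8, 17, 26, 35 (arithmetic with common difference +9).
The 15th slot belongs to track B; its 5th term is 44.
The 16th slot belongs to track A; its 11th term is -2048.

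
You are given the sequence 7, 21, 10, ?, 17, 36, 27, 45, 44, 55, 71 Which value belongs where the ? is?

Positions 1, 3, 5, … form one subsequence and positions 2, 4, 6, … form another.
Subsequence A: 7, 10, 17, 27, 44, 71 — each term equals the sum of the previous two.
Subsequence B: 21, ?, 36, 45, 55 — triangular numbers n(n+1)/2 for n = 6, 7, ….
Filling subsequence B at index 2 by its rule yields 28.

28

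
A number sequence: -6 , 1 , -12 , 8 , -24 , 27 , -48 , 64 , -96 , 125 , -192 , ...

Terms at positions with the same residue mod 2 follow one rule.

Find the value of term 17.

-1536

Taking every 2nd term gives 2 separate tracks.
Track A: -6, -12, -24, -48, -96, -192. Geometric, ×2 each step.
Track B: 1, 8, 27, 64, 125. The cubes 1³, 2³, 3³, ….
Position 17 → track A, term 9 = -1536.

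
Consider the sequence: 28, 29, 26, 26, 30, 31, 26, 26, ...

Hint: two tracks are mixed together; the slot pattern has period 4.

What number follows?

The slot pattern repeats as AABB (period 4), so there are 2 interleaved tracks.
Track A is 28, 29, 30, 31, which is arithmetic with common difference +1.
Track B is 26, 26, 26, 26, which is constant 26.
Term 9 comes from track A (its 5th entry): 32.

32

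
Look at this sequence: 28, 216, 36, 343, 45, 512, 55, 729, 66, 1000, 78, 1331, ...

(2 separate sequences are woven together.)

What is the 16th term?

2197

Positions 1, 3, 5, … form one subsequence and positions 2, 4, 6, … form another.
Subsequence A = 28, 36, 45, 55, 66, 78: the triangular numbers T_7, T_8, ….
Subsequence B = 216, 343, 512, 729, 1000, 1331: perfect cubes starting at 6³.
Position 16 → subsequence B, term 8 = 2197.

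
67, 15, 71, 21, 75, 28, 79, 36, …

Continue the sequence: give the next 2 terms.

Odd-indexed and even-indexed terms follow separate rules.
Stream A is 67, 71, 75, 79, which is adding 4 each time.
Stream B is 15, 21, 28, 36, which is triangular numbers starting at T_5.
Term 9 comes from stream A (its 5th entry): 83.
The 10th slot belongs to stream B; its 5th term is 45.

83, 45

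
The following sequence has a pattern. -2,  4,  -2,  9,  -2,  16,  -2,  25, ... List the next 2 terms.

Split by position mod 2 into 2 tracks.
Track A: -2, -2, -2, -2 — the constant sequence -2.
Track B: 4, 9, 16, 25 — consecutive squares n² from n = 2.
Position 9 falls in track A as its term 5, giving -2.
Position 10 → track B, term 5 = 36.

-2, 36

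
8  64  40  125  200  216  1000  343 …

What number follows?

Split by position mod 2 into 2 tracks.
Track A is 8, 40, 200, 1000, which is geometric, ×5 each step.
Track B is 64, 125, 216, 343, which is consecutive cubes n³ from n = 4.
The 9th slot belongs to track A; its 5th term is 5000.

5000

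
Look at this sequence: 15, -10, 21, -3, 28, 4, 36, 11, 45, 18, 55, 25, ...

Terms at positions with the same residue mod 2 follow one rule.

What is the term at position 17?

Positions 1, 3, 5, … form one subsequence and positions 2, 4, 6, … form another.
Track A: 15, 21, 28, 36, 45, 55. Triangular numbers starting at T_5.
Track B: -10, -3, 4, 11, 18, 25. Arithmetic with common difference +7.
Term 17 comes from track A (its 9th entry): 91.

91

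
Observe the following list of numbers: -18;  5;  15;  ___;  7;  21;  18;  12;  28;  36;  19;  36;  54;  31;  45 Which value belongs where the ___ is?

0

Split by position mod 3: positions 1, 4, 7, … form one track, and each other residue class forms its own.
Subsequence A: -18, ?, 18, 36, 54. Arithmetic with common difference +18.
Subsequence B: 5, 7, 12, 19, 31. Fibonacci-style (each term is the sum of the two before it).
Subsequence C: 15, 21, 28, 36, 45. Triangular numbers starting at T_5.
So the missing entry in subsequence A is 0.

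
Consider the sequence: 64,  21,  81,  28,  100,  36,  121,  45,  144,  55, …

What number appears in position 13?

196

Odd-indexed and even-indexed terms follow separate rules.
Stream A = 64, 81, 100, 121, 144: perfect squares starting at 8².
Stream B = 21, 28, 36, 45, 55: triangular numbers n(n+1)/2 for n = 6, 7, ….
Position 13 → stream A, term 7 = 196.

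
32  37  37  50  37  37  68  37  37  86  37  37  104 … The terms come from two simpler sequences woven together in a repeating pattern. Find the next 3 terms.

37, 37, 122

Reading positions in blocks of 3 reveals the pattern ABB — 2 tracks woven together.
Stream A is 32, 50, 68, 86, 104, which is adding 18 each time.
Stream B is 37, 37, 37, 37, 37, 37, 37, 37, which is always 37.
The 14th slot belongs to stream B; its 9th term is 37.
Term 15 comes from stream B (its 10th entry): 37.
Position 16 → stream A, term 6 = 122.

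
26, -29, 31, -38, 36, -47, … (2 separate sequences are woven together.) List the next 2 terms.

Positions 1, 3, 5, … form one subsequence and positions 2, 4, 6, … form another.
Subsequence A: 26, 31, 36. Adding 5 each time.
Subsequence B: -29, -38, -47. Linear: a_n = -20 − 9·n.
Position 7 falls in subsequence A as its term 4, giving 41.
Position 8 → subsequence B, term 4 = -56.

41, -56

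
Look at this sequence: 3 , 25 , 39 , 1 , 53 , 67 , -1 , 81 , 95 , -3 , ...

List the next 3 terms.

109, 123, -5

The slot pattern repeats as ABB (period 3), so there are 2 interleaved tracks.
Track A: 3, 1, -1, -3 (arithmetic with common difference −2).
Track B: 25, 39, 53, 67, 81, 95 (adding 14 each time).
Position 11 falls in track B as its term 7, giving 109.
The 12th slot belongs to track B; its 8th term is 123.
Term 13 comes from track A (its 5th entry): -5.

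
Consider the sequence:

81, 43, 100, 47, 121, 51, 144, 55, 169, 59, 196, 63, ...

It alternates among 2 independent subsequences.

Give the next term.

Split by position mod 2 into 2 tracks.
Track A = 81, 100, 121, 144, 169, 196: perfect squares starting at 9².
Track B = 43, 47, 51, 55, 59, 63: adding 4 each time.
The 13th slot belongs to track A; its 7th term is 225.

225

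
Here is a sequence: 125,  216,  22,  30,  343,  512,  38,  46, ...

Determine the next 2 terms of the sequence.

Positions follow the repeating pattern AABB; grouping by letter gives 2 tracks.
Track A = 125, 216, 343, 512: the cubes 5³, 6³, 7³, ….
Track B = 22, 30, 38, 46: linear: a_n = 14 + 8·n.
Position 9 → track A, term 5 = 729.
Position 10 → track A, term 6 = 1000.

729, 1000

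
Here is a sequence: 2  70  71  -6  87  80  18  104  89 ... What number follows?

Read the sequence 3 terms at a time; column i is its own pattern.
Stream A: 2, -6, 18. Geometric, ×-3 each step.
Stream B: 70, 87, 104. Linear: a_n = 53 + 17·n.
Stream C: 71, 80, 89. Adding 9 each time.
The 10th slot belongs to stream A; its 4th term is -54.

-54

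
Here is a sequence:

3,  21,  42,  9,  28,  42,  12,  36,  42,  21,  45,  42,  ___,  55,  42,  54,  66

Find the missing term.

Read the sequence 3 terms at a time; column i is its own pattern.
Stream A: 3, 9, 12, 21, ?, 54 — a Fibonacci-like recurrence a_n = a_{n-1} + a_{n-2}.
Stream B: 21, 28, 36, 45, 55, 66 — triangular numbers starting at T_6.
Stream C: 42, 42, 42, 42, 42 — the constant sequence 42.
The gap is stream A's term 5; the rule gives 33.

33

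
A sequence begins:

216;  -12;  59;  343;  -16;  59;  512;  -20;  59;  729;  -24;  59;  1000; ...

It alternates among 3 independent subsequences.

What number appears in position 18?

59

Split by position mod 3 into 3 tracks.
Subsequence A: 216, 343, 512, 729, 1000. Consecutive cubes n³ from n = 6.
Subsequence B: -12, -16, -20, -24. Arithmetic, step −4.
Subsequence C: 59, 59, 59, 59. Always 59.
The 18th slot belongs to subsequence C; its 6th term is 59.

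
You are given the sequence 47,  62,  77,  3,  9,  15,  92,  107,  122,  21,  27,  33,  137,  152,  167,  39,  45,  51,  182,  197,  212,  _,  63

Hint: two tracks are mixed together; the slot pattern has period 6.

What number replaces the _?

Reading positions in blocks of 6 reveals the pattern AAABBB — 2 tracks woven together.
Track A: 47, 62, 77, 92, 107, 122, 137, 152, 167, 182, 197, 212 — adding 15 each time.
Track B: 3, 9, 15, 21, 27, 33, 39, 45, 51, ?, 63 — arithmetic with common difference +6.
Filling track B at index 10 by its rule yields 57.

57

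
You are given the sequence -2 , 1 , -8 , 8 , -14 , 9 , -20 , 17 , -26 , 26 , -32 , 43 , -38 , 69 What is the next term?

The terms cycle through 2 interleaved subsequences.
Stream A: -2, -8, -14, -20, -26, -32, -38. Linear: a_n = 4 − 6·n.
Stream B: 1, 8, 9, 17, 26, 43, 69. Fibonacci-style (each term is the sum of the two before it).
Term 15 comes from stream A (its 8th entry): -44.

-44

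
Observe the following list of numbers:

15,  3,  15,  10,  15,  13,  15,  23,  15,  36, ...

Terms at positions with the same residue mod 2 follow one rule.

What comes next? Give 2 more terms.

Split by position mod 2 into 2 tracks.
Subsequence A: 15, 15, 15, 15, 15. Constant 15.
Subsequence B: 3, 10, 13, 23, 36. Each term equals the sum of the previous two.
Term 11 comes from subsequence A (its 6th entry): 15.
Position 12 falls in subsequence B as its term 6, giving 59.

15, 59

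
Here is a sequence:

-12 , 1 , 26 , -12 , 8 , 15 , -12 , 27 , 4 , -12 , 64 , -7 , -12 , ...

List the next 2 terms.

Split by position mod 3: positions 1, 4, 7, … form one track, and each other residue class forms its own.
Subsequence A: -12, -12, -12, -12, -12 — constant -12.
Subsequence B: 1, 8, 27, 64 — perfect cubes starting at 1³.
Subsequence C: 26, 15, 4, -7 — linear: a_n = 37 − 11·n.
Term 14 comes from subsequence B (its 5th entry): 125.
Term 15 comes from subsequence C (its 5th entry): -18.

125, -18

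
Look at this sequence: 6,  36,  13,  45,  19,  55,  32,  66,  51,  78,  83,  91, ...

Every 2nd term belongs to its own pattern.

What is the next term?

134

The terms cycle through 2 interleaved subsequences.
Subsequence A: 6, 13, 19, 32, 51, 83 (Fibonacci-style (each term is the sum of the two before it)).
Subsequence B: 36, 45, 55, 66, 78, 91 (triangular numbers starting at T_8).
Term 13 comes from subsequence A (its 7th entry): 134.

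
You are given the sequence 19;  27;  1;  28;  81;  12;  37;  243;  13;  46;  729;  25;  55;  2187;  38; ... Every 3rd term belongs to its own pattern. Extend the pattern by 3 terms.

Taking every 3rd term gives 3 separate tracks.
Subsequence A = 19, 28, 37, 46, 55: linear: a_n = 10 + 9·n.
Subsequence B = 27, 81, 243, 729, 2187: powers of 3.
Subsequence C = 1, 12, 13, 25, 38: Fibonacci-style (each term is the sum of the two before it).
Position 16 falls in subsequence A as its term 6, giving 64.
Term 17 comes from subsequence B (its 6th entry): 6561.
Term 18 comes from subsequence C (its 6th entry): 63.

64, 6561, 63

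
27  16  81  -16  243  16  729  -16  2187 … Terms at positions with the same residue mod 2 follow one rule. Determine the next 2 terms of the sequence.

Taking every 2nd term gives 2 separate tracks.
Subsequence A: 27, 81, 243, 729, 2187 — powers of 3.
Subsequence B: 16, -16, 16, -16 — the oscillation 16·(−1)^(n+1).
Position 10 → subsequence B, term 5 = 16.
Position 11 → subsequence A, term 6 = 6561.

16, 6561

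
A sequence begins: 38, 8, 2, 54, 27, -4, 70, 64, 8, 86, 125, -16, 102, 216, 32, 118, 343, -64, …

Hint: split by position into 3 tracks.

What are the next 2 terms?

Taking every 3rd term gives 3 separate tracks.
Track A: 38, 54, 70, 86, 102, 118. Arithmetic, step +16.
Track B: 8, 27, 64, 125, 216, 343. Perfect cubes starting at 2³.
Track C: 2, -4, 8, -16, 32, -64. Geometric, ×-2 each step.
The 19th slot belongs to track A; its 7th term is 134.
The 20th slot belongs to track B; its 7th term is 512.

134, 512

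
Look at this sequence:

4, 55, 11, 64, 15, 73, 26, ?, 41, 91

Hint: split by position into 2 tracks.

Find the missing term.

82

The terms cycle through 2 interleaved subsequences.
Track A: 4, 11, 15, 26, 41. A Fibonacci-like recurrence a_n = a_{n-1} + a_{n-2}.
Track B: 55, 64, 73, ?, 91. Linear: a_n = 46 + 9·n.
The gap is track B's term 4; the rule gives 82.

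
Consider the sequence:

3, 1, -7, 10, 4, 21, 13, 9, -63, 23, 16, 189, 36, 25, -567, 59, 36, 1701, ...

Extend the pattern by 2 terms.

Split by position mod 3 into 3 tracks.
Track A: 3, 10, 13, 23, 36, 59. Each term equals the sum of the previous two.
Track B: 1, 4, 9, 16, 25, 36. The squares 1², 2², 3², ….
Track C: -7, 21, -63, 189, -567, 1701. A geometric progression (common ratio -3).
Term 19 comes from track A (its 7th entry): 95.
Term 20 comes from track B (its 7th entry): 49.

95, 49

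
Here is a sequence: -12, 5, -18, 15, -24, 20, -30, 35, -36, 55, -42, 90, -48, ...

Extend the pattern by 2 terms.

145, -54

Split by position mod 2 into 2 tracks.
Track A is -12, -18, -24, -30, -36, -42, -48, which is arithmetic with common difference −6.
Track B is 5, 15, 20, 35, 55, 90, which is a Fibonacci-like recurrence a_n = a_{n-1} + a_{n-2}.
Position 14 → track B, term 7 = 145.
Position 15 falls in track A as its term 8, giving -54.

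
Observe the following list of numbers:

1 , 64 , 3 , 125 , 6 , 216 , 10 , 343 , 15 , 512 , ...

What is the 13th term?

Odd-indexed and even-indexed terms follow separate rules.
Track A: 1, 3, 6, 10, 15 — triangular numbers starting at T_1.
Track B: 64, 125, 216, 343, 512 — perfect cubes starting at 4³.
Term 13 comes from track A (its 7th entry): 28.

28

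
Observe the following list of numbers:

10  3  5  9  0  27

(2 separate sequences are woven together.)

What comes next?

-5

Positions 1, 3, 5, … form one subsequence and positions 2, 4, 6, … form another.
Stream A: 10, 5, 0 — subtracting 5 each time.
Stream B: 3, 9, 27 — powers of 3.
The 7th slot belongs to stream A; its 4th term is -5.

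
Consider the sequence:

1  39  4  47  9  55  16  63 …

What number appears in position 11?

Odd-indexed and even-indexed terms follow separate rules.
Track A: 1, 4, 9, 16. The squares 1², 2², 3², ….
Track B: 39, 47, 55, 63. Arithmetic, step +8.
Term 11 comes from track A (its 6th entry): 36.

36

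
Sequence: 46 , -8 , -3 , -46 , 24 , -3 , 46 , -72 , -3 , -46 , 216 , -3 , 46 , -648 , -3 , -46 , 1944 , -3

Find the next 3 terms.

46, -5832, -3

Read the sequence 3 terms at a time; column i is its own pattern.
Stream A: 46, -46, 46, -46, 46, -46. The oscillation 46·(−1)^(n+1).
Stream B: -8, 24, -72, 216, -648, 1944. Multiplying by -3 each time.
Stream C: -3, -3, -3, -3, -3, -3. Always -3.
Position 19 → stream A, term 7 = 46.
Position 20 falls in stream B as its term 7, giving -5832.
The 21st slot belongs to stream C; its 7th term is -3.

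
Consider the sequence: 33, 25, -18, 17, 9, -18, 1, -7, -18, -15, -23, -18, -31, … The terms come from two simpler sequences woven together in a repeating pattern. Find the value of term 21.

-18

Positions follow the repeating pattern AAB; grouping by letter gives 2 tracks.
Track A: 33, 25, 17, 9, 1, -7, -15, -23, -31 (linear: a_n = 41 − 8·n).
Track B: -18, -18, -18, -18 (constant -18).
Term 21 comes from track B (its 7th entry): -18.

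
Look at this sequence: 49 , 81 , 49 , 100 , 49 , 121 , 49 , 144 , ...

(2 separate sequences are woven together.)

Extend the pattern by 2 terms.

49, 169

The terms cycle through 2 interleaved subsequences.
Stream A = 49, 49, 49, 49: always 49.
Stream B = 81, 100, 121, 144: perfect squares starting at 9².
Position 9 falls in stream A as its term 5, giving 49.
Term 10 comes from stream B (its 5th entry): 169.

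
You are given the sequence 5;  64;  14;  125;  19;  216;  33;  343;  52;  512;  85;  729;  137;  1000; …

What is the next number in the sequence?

222

The terms cycle through 2 interleaved subsequences.
Track A: 5, 14, 19, 33, 52, 85, 137 — a Fibonacci-like recurrence a_n = a_{n-1} + a_{n-2}.
Track B: 64, 125, 216, 343, 512, 729, 1000 — perfect cubes starting at 4³.
The 15th slot belongs to track A; its 8th term is 222.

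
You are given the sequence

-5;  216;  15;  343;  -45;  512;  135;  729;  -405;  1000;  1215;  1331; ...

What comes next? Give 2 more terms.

-3645, 1728

Split by position mod 2 into 2 tracks.
Track A: -5, 15, -45, 135, -405, 1215. Geometric, ×-3 each step.
Track B: 216, 343, 512, 729, 1000, 1331. The cubes 6³, 7³, 8³, ….
Term 13 comes from track A (its 7th entry): -3645.
Position 14 → track B, term 7 = 1728.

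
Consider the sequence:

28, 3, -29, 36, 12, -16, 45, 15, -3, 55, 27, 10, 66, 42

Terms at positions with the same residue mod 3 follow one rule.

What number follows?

The terms cycle through 3 interleaved subsequences.
Stream A = 28, 36, 45, 55, 66: triangular numbers n(n+1)/2 for n = 7, 8, ….
Stream B = 3, 12, 15, 27, 42: each term equals the sum of the previous two.
Stream C = -29, -16, -3, 10: linear: a_n = -42 + 13·n.
Position 15 → stream C, term 5 = 23.

23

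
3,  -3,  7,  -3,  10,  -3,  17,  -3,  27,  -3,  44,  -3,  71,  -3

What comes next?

115

Positions 1, 3, 5, … form one subsequence and positions 2, 4, 6, … form another.
Stream A is 3, 7, 10, 17, 27, 44, 71, which is Fibonacci-style (each term is the sum of the two before it).
Stream B is -3, -3, -3, -3, -3, -3, -3, which is the constant sequence -3.
The 15th slot belongs to stream A; its 8th term is 115.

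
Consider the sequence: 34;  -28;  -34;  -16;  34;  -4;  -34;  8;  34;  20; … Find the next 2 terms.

Positions 1, 3, 5, … form one subsequence and positions 2, 4, 6, … form another.
Track A is 34, -34, 34, -34, 34, which is oscillating between 34 and -34.
Track B is -28, -16, -4, 8, 20, which is arithmetic, step +12.
Position 11 falls in track A as its term 6, giving -34.
Position 12 falls in track B as its term 6, giving 32.

-34, 32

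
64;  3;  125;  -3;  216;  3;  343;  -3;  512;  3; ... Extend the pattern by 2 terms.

729, -3

Odd-indexed and even-indexed terms follow separate rules.
Track A is 64, 125, 216, 343, 512, which is the cubes 4³, 5³, 6³, ….
Track B is 3, -3, 3, -3, 3, which is alternating ±3.
Position 11 falls in track A as its term 6, giving 729.
Position 12 → track B, term 6 = -3.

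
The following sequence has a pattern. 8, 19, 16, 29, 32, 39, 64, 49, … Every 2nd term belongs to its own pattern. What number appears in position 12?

The terms cycle through 2 interleaved subsequences.
Track A: 8, 16, 32, 64. Powers of 2.
Track B: 19, 29, 39, 49. Arithmetic, step +10.
Term 12 comes from track B (its 6th entry): 69.

69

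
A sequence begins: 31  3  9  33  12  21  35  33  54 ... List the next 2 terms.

The slot pattern repeats as ABB (period 3), so there are 2 interleaved tracks.
Track A: 31, 33, 35 (linear: a_n = 29 + 2·n).
Track B: 3, 9, 12, 21, 33, 54 (a Fibonacci-like recurrence a_n = a_{n-1} + a_{n-2}).
Term 10 comes from track A (its 4th entry): 37.
Term 11 comes from track B (its 7th entry): 87.

37, 87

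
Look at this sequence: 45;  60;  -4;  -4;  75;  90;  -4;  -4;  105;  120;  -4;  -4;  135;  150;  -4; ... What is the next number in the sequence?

-4

The slot pattern repeats as AABB (period 4), so there are 2 interleaved tracks.
Stream A: 45, 60, 75, 90, 105, 120, 135, 150 — linear: a_n = 30 + 15·n.
Stream B: -4, -4, -4, -4, -4, -4, -4 — the constant sequence -4.
Position 16 falls in stream B as its term 8, giving -4.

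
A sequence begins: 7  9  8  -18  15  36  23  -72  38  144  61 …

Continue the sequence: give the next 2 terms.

Taking every 2nd term gives 2 separate tracks.
Subsequence A: 7, 8, 15, 23, 38, 61. Each term equals the sum of the previous two.
Subsequence B: 9, -18, 36, -72, 144. Geometric, ×-2 each step.
Position 12 → subsequence B, term 6 = -288.
The 13th slot belongs to subsequence A; its 7th term is 99.

-288, 99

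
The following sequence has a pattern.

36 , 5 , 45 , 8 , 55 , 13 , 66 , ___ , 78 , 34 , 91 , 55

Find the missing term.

The terms cycle through 2 interleaved subsequences.
Stream A: 36, 45, 55, 66, 78, 91. Triangular numbers starting at T_8.
Stream B: 5, 8, 13, ?, 34, 55. Each term equals the sum of the previous two.
Stream B's pattern makes the blank 21.

21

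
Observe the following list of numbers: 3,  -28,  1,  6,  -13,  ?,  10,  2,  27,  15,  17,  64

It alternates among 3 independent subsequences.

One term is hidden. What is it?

Taking every 3rd term gives 3 separate tracks.
Track A: 3, 6, 10, 15 — triangular numbers n(n+1)/2 for n = 2, 3, ….
Track B: -28, -13, 2, 17 — arithmetic, step +15.
Track C: 1, ?, 27, 64 — consecutive cubes n³ from n = 1.
The gap is track C's term 2; the rule gives 8.

8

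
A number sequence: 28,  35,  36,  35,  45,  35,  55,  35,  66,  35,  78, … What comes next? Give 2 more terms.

Positions 1, 3, 5, … form one subsequence and positions 2, 4, 6, … form another.
Track A: 28, 36, 45, 55, 66, 78 (triangular numbers starting at T_7).
Track B: 35, 35, 35, 35, 35 (always 35).
Position 12 falls in track B as its term 6, giving 35.
Position 13 → track A, term 7 = 91.

35, 91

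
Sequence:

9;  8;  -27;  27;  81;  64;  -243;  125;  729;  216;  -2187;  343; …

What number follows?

6561

Taking every 2nd term gives 2 separate tracks.
Stream A = 9, -27, 81, -243, 729, -2187: geometric, ×-3 each step.
Stream B = 8, 27, 64, 125, 216, 343: perfect cubes starting at 2³.
Position 13 → stream A, term 7 = 6561.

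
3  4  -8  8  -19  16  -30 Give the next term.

32

Split by position mod 2 into 2 tracks.
Track A: 3, -8, -19, -30. Arithmetic with common difference −11.
Track B: 4, 8, 16. Successive powers of 2.
Position 8 falls in track B as its term 4, giving 32.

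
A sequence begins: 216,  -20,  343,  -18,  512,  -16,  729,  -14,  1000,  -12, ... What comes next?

1331

Taking every 2nd term gives 2 separate tracks.
Track A: 216, 343, 512, 729, 1000 — perfect cubes starting at 6³.
Track B: -20, -18, -16, -14, -12 — arithmetic with common difference +2.
Term 11 comes from track A (its 6th entry): 1331.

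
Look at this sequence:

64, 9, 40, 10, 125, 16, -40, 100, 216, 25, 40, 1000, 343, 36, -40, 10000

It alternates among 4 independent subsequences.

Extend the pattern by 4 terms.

Read the sequence 4 terms at a time; column i is its own pattern.
Track A: 64, 125, 216, 343 (consecutive cubes n³ from n = 4).
Track B: 9, 16, 25, 36 (consecutive squares n² from n = 3).
Track C: 40, -40, 40, -40 (oscillating between 40 and -40).
Track D: 10, 100, 1000, 10000 (successive powers of 10).
Position 17 falls in track A as its term 5, giving 512.
The 18th slot belongs to track B; its 5th term is 49.
The 19th slot belongs to track C; its 5th term is 40.
Position 20 → track D, term 5 = 100000.

512, 49, 40, 100000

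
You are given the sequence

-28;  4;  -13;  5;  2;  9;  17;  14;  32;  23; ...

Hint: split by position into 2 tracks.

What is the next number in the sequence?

47

Odd-indexed and even-indexed terms follow separate rules.
Stream A: -28, -13, 2, 17, 32 (arithmetic with common difference +15).
Stream B: 4, 5, 9, 14, 23 (a Fibonacci-like recurrence a_n = a_{n-1} + a_{n-2}).
The 11th slot belongs to stream A; its 6th term is 47.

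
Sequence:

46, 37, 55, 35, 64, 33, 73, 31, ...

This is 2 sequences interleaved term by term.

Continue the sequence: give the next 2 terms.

82, 29

Positions 1, 3, 5, … form one subsequence and positions 2, 4, 6, … form another.
Stream A: 46, 55, 64, 73 — arithmetic, step +9.
Stream B: 37, 35, 33, 31 — arithmetic, step −2.
Term 9 comes from stream A (its 5th entry): 82.
Position 10 falls in stream B as its term 5, giving 29.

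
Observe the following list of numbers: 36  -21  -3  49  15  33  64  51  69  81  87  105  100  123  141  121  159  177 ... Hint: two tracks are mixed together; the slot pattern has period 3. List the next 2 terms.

Positions follow the repeating pattern ABB; grouping by letter gives 2 tracks.
Subsequence A = 36, 49, 64, 81, 100, 121: the squares 6², 7², 8², ….
Subsequence B = -21, -3, 15, 33, 51, 69, 87, 105, 123, 141, 159, 177: linear: a_n = -39 + 18·n.
Position 19 → subsequence A, term 7 = 144.
Position 20 falls in subsequence B as its term 13, giving 195.

144, 195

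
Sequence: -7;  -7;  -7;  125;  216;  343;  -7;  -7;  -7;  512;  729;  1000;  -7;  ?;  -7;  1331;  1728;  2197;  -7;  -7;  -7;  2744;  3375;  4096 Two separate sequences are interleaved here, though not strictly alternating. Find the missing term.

Positions follow the repeating pattern AAABBB; grouping by letter gives 2 tracks.
Track A is -7, -7, -7, -7, -7, -7, -7, ?, -7, -7, -7, -7, which is the constant sequence -7.
Track B is 125, 216, 343, 512, 729, 1000, 1331, 1728, 2197, 2744, 3375, 4096, which is perfect cubes starting at 5³.
The gap is track A's term 8; the rule gives -7.

-7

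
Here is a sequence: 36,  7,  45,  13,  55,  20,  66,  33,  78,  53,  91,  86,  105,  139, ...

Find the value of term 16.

The terms cycle through 2 interleaved subsequences.
Stream A: 36, 45, 55, 66, 78, 91, 105 (triangular numbers starting at T_8).
Stream B: 7, 13, 20, 33, 53, 86, 139 (a Fibonacci-like recurrence a_n = a_{n-1} + a_{n-2}).
Term 16 comes from stream B (its 8th entry): 225.

225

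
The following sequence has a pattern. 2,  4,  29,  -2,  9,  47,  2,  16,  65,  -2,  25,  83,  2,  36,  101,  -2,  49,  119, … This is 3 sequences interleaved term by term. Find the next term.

Split by position mod 3 into 3 tracks.
Subsequence A: 2, -2, 2, -2, 2, -2. Oscillating between 2 and -2.
Subsequence B: 4, 9, 16, 25, 36, 49. Perfect squares starting at 2².
Subsequence C: 29, 47, 65, 83, 101, 119. Adding 18 each time.
Position 19 → subsequence A, term 7 = 2.

2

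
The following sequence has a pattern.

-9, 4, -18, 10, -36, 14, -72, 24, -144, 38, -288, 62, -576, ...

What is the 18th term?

Split by position mod 2 into 2 tracks.
Stream A: -9, -18, -36, -72, -144, -288, -576 — geometric with ratio 2.
Stream B: 4, 10, 14, 24, 38, 62 — a Fibonacci-like recurrence a_n = a_{n-1} + a_{n-2}.
Position 18 → stream B, term 9 = 262.

262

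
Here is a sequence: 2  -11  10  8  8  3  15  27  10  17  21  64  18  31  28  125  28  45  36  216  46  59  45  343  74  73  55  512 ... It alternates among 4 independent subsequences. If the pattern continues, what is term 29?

Split by position mod 4 into 4 tracks.
Track A is 2, 8, 10, 18, 28, 46, 74, which is Fibonacci-style (each term is the sum of the two before it).
Track B is -11, 3, 17, 31, 45, 59, 73, which is arithmetic, step +14.
Track C is 10, 15, 21, 28, 36, 45, 55, which is triangular numbers starting at T_4.
Track D is 8, 27, 64, 125, 216, 343, 512, which is consecutive cubes n³ from n = 2.
Position 29 falls in track A as its term 8, giving 120.

120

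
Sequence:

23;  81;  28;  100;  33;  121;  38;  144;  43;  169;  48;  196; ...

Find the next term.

53

The terms cycle through 2 interleaved subsequences.
Subsequence A is 23, 28, 33, 38, 43, 48, which is arithmetic, step +5.
Subsequence B is 81, 100, 121, 144, 169, 196, which is the squares 9², 10², 11², ….
Position 13 → subsequence A, term 7 = 53.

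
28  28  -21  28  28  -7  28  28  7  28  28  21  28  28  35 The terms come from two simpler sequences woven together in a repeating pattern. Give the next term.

Reading positions in blocks of 3 reveals the pattern AAB — 2 tracks woven together.
Track A = 28, 28, 28, 28, 28, 28, 28, 28, 28, 28: always 28.
Track B = -21, -7, 7, 21, 35: arithmetic, step +14.
Position 16 falls in track A as its term 11, giving 28.

28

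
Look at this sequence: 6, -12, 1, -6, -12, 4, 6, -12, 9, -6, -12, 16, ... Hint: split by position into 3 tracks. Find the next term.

6

Taking every 3rd term gives 3 separate tracks.
Track A = 6, -6, 6, -6: alternating ±6.
Track B = -12, -12, -12, -12: always -12.
Track C = 1, 4, 9, 16: consecutive squares n² from n = 1.
Position 13 falls in track A as its term 5, giving 6.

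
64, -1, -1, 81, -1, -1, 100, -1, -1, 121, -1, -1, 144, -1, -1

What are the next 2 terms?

169, -1

Positions follow the repeating pattern ABB; grouping by letter gives 2 tracks.
Stream A: 64, 81, 100, 121, 144 — perfect squares starting at 8².
Stream B: -1, -1, -1, -1, -1, -1, -1, -1, -1, -1 — the constant sequence -1.
Term 16 comes from stream A (its 6th entry): 169.
The 17th slot belongs to stream B; its 11th term is -1.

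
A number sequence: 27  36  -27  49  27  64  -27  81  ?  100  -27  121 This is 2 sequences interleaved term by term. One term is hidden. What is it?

27

Split by position mod 2 into 2 tracks.
Track A: 27, -27, 27, -27, ?, -27 (the oscillation 27·(−1)^(n+1)).
Track B: 36, 49, 64, 81, 100, 121 (perfect squares starting at 6²).
So the missing entry in track A is 27.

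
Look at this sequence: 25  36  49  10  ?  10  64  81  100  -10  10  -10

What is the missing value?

-10

The slot pattern repeats as AAABBB (period 6), so there are 2 interleaved tracks.
Subsequence A is 25, 36, 49, 64, 81, 100, which is consecutive squares n² from n = 5.
Subsequence B is 10, ?, 10, -10, 10, -10, which is the oscillation 10·(−1)^(n+1).
So the missing entry in subsequence B is -10.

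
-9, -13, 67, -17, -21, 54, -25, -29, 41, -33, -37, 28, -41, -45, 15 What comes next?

Positions follow the repeating pattern AAB; grouping by letter gives 2 tracks.
Track A: -9, -13, -17, -21, -25, -29, -33, -37, -41, -45 — subtracting 4 each time.
Track B: 67, 54, 41, 28, 15 — arithmetic with common difference −13.
The 16th slot belongs to track A; its 11th term is -49.

-49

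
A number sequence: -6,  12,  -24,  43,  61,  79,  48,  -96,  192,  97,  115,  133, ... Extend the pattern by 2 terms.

-384, 768

Reading positions in blocks of 6 reveals the pattern AAABBB — 2 tracks woven together.
Stream A: -6, 12, -24, 48, -96, 192. Geometric with ratio -2.
Stream B: 43, 61, 79, 97, 115, 133. Linear: a_n = 25 + 18·n.
Position 13 falls in stream A as its term 7, giving -384.
The 14th slot belongs to stream A; its 8th term is 768.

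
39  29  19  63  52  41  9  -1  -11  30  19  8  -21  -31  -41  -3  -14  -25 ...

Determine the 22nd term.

The slot pattern repeats as AAABBB (period 6), so there are 2 interleaved tracks.
Track A = 39, 29, 19, 9, -1, -11, -21, -31, -41: subtracting 10 each time.
Track B = 63, 52, 41, 30, 19, 8, -3, -14, -25: arithmetic with common difference −11.
Position 22 falls in track B as its term 10, giving -36.

-36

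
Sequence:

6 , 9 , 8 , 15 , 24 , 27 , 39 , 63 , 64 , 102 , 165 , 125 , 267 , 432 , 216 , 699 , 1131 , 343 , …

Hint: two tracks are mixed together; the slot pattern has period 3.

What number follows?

1830

Positions follow the repeating pattern AAB; grouping by letter gives 2 tracks.
Track A = 6, 9, 15, 24, 39, 63, 102, 165, 267, 432, 699, 1131: each term equals the sum of the previous two.
Track B = 8, 27, 64, 125, 216, 343: the cubes 2³, 3³, 4³, ….
The 19th slot belongs to track A; its 13th term is 1830.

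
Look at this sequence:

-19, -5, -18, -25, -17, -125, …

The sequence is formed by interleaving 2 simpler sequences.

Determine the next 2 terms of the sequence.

Taking every 2nd term gives 2 separate tracks.
Track A: -19, -18, -17. Arithmetic, step +1.
Track B: -5, -25, -125. Geometric with ratio 5.
The 7th slot belongs to track A; its 4th term is -16.
The 8th slot belongs to track B; its 4th term is -625.

-16, -625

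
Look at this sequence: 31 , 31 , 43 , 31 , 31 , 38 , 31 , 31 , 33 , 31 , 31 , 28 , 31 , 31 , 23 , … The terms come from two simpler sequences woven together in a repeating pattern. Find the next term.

31

Positions follow the repeating pattern AAB; grouping by letter gives 2 tracks.
Track A: 31, 31, 31, 31, 31, 31, 31, 31, 31, 31 (constant 31).
Track B: 43, 38, 33, 28, 23 (arithmetic with common difference −5).
Term 16 comes from track A (its 11th entry): 31.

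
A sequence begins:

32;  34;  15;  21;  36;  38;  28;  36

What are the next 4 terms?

40, 42, 45, 55

Reading positions in blocks of 4 reveals the pattern AABB — 2 tracks woven together.
Track A: 32, 34, 36, 38 (arithmetic with common difference +2).
Track B: 15, 21, 28, 36 (triangular numbers n(n+1)/2 for n = 5, 6, …).
Position 9 falls in track A as its term 5, giving 40.
Term 10 comes from track A (its 6th entry): 42.
Term 11 comes from track B (its 5th entry): 45.
Term 12 comes from track B (its 6th entry): 55.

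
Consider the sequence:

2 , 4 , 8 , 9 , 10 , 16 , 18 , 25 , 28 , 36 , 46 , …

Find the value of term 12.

49

The terms cycle through 2 interleaved subsequences.
Track A is 2, 8, 10, 18, 28, 46, which is a Fibonacci-like recurrence a_n = a_{n-1} + a_{n-2}.
Track B is 4, 9, 16, 25, 36, which is perfect squares starting at 2².
Position 12 → track B, term 6 = 49.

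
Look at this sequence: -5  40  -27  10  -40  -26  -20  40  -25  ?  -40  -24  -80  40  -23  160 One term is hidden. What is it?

40

Read the sequence 3 terms at a time; column i is its own pattern.
Subsequence A: -5, 10, -20, ?, -80, 160. Geometric, ×-2 each step.
Subsequence B: 40, -40, 40, -40, 40. Oscillating between 40 and -40.
Subsequence C: -27, -26, -25, -24, -23. Arithmetic with common difference +1.
So the missing entry in subsequence A is 40.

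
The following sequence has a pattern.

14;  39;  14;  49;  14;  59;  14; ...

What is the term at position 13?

Split by position mod 2 into 2 tracks.
Stream A: 14, 14, 14, 14. Always 14.
Stream B: 39, 49, 59. Arithmetic with common difference +10.
The 13th slot belongs to stream A; its 7th term is 14.

14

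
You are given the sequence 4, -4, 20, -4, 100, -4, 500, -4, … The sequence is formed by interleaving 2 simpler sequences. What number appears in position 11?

12500

Split by position mod 2 into 2 tracks.
Subsequence A is 4, 20, 100, 500, which is a geometric progression (common ratio 5).
Subsequence B is -4, -4, -4, -4, which is always -4.
Term 11 comes from subsequence A (its 6th entry): 12500.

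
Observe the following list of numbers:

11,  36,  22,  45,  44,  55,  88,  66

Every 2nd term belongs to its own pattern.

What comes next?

176

Positions 1, 3, 5, … form one subsequence and positions 2, 4, 6, … form another.
Track A: 11, 22, 44, 88 (geometric with ratio 2).
Track B: 36, 45, 55, 66 (triangular numbers starting at T_8).
Position 9 → track A, term 5 = 176.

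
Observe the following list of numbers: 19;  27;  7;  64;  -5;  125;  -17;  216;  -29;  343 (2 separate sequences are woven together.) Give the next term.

-41

Split by position mod 2 into 2 tracks.
Subsequence A: 19, 7, -5, -17, -29 — arithmetic, step −12.
Subsequence B: 27, 64, 125, 216, 343 — perfect cubes starting at 3³.
The 11th slot belongs to subsequence A; its 6th term is -41.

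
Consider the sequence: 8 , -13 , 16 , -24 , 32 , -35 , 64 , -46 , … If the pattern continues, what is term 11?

256

The terms cycle through 2 interleaved subsequences.
Track A is 8, 16, 32, 64, which is powers 2^3, 2^4, 2^5, ….
Track B is -13, -24, -35, -46, which is linear: a_n = -2 − 11·n.
Position 11 falls in track A as its term 6, giving 256.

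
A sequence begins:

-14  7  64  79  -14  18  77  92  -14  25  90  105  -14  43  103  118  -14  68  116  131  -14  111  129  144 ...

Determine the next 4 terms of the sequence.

-14, 179, 142, 157

Split by position mod 4 into 4 tracks.
Subsequence A: -14, -14, -14, -14, -14, -14 (always -14).
Subsequence B: 7, 18, 25, 43, 68, 111 (a Fibonacci-like recurrence a_n = a_{n-1} + a_{n-2}).
Subsequence C: 64, 77, 90, 103, 116, 129 (adding 13 each time).
Subsequence D: 79, 92, 105, 118, 131, 144 (arithmetic, step +13).
Position 25 → subsequence A, term 7 = -14.
Term 26 comes from subsequence B (its 7th entry): 179.
The 27th slot belongs to subsequence C; its 7th term is 142.
Position 28 → subsequence D, term 7 = 157.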